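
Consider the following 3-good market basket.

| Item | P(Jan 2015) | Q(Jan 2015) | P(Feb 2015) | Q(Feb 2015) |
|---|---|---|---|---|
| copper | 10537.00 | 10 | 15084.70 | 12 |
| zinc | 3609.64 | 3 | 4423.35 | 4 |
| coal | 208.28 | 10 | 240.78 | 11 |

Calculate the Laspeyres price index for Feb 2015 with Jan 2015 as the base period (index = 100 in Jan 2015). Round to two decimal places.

Laspeyres price index uses base-period quantities as weights.
ΣP(Feb 2015)·Q(Jan 2015) = 15084.70×10 + 4423.35×3 + 240.78×10 = 150847 + 13270.05 + 2407.8 = 166524.85
ΣP(Jan 2015)·Q(Jan 2015) = 10537.00×10 + 3609.64×3 + 208.28×10 = 105370 + 10828.92 + 2082.8 = 118281.72
Index = 166524.85 / 118281.72 × 100 = 140.7866

140.79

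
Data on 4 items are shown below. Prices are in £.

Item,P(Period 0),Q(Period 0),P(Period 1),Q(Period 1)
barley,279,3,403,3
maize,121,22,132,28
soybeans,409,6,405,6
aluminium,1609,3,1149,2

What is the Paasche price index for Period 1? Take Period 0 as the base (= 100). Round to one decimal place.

97.3

Paasche price index uses current-period quantities as weights.
ΣP(Period 1)·Q(Period 1) = 403×3 + 132×28 + 405×6 + 1149×2 = 1209 + 3696 + 2430 + 2298 = 9633
ΣP(Period 0)·Q(Period 1) = 279×3 + 121×28 + 409×6 + 1609×2 = 837 + 3388 + 2454 + 3218 = 9897
Index = 9633 / 9897 × 100 = 97.3325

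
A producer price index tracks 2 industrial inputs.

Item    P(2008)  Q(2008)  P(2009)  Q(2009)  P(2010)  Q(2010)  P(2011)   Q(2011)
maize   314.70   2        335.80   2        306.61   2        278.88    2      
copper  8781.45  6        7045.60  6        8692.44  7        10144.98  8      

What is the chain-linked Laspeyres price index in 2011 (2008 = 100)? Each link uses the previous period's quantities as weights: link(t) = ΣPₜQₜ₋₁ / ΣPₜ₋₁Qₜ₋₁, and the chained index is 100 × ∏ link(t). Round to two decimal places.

Link 2008→2009:
ΣP(2009)Q(2008) = 335.80×2 + 7045.60×6 = 671.6 + 42273.6 = 42945.2
ΣP(2008)Q(2008) = 314.70×2 + 8781.45×6 = 629.4 + 52688.7 = 53318.1
link = 42945.2/53318.1 = 0.805453
Link 2009→2010:
ΣP(2010)Q(2009) = 306.61×2 + 8692.44×6 = 613.22 + 52154.64 = 52767.86
ΣP(2009)Q(2009) = 335.80×2 + 7045.60×6 = 671.6 + 42273.6 = 42945.2
link = 52767.86/42945.2 = 1.228725
Link 2010→2011:
ΣP(2011)Q(2010) = 278.88×2 + 10144.98×7 = 557.76 + 71014.86 = 71572.62
ΣP(2010)Q(2010) = 306.61×2 + 8692.44×7 = 613.22 + 60847.08 = 61460.3
link = 71572.62/61460.3 = 1.164534
Chained index = 100 × 0.805453 × 1.228725 × 1.164534 = 115.2516

115.25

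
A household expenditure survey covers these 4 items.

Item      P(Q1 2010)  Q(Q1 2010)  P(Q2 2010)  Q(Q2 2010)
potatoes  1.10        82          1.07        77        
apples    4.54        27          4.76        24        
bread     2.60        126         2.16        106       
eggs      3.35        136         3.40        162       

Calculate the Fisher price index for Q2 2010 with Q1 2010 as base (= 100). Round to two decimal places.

Laspeyres component (base-period weights):
ΣP(Q2 2010)Q(Q1 2010) = 1.07×82 + 4.76×27 + 2.16×126 + 3.40×136 = 87.74 + 128.52 + 272.16 + 462.4 = 950.82
ΣP(Q1 2010)Q(Q1 2010) = 1.10×82 + 4.54×27 + 2.60×126 + 3.35×136 = 90.2 + 122.58 + 327.6 + 455.6 = 995.98
L = 950.82 / 995.98 × 100 = 95.4658
Paasche component (current-period weights):
ΣP(Q2 2010)Q(Q2 2010) = 1.07×77 + 4.76×24 + 2.16×106 + 3.40×162 = 82.39 + 114.24 + 228.96 + 550.8 = 976.39
ΣP(Q1 2010)Q(Q2 2010) = 1.10×77 + 4.54×24 + 2.60×106 + 3.35×162 = 84.7 + 108.96 + 275.6 + 542.7 = 1011.96
P = 976.39 / 1011.96 × 100 = 96.4850
Fisher = √(L × P) = √(95.4658 × 96.4850) = 95.9741

95.97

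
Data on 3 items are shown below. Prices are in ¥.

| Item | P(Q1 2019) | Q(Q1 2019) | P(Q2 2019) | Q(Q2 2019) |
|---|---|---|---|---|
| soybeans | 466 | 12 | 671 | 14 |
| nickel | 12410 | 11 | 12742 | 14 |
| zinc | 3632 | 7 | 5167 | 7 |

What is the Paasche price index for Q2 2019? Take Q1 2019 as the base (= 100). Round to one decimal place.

108.9

Paasche price index uses current-period quantities as weights.
ΣP(Q2 2019)·Q(Q2 2019) = 671×14 + 12742×14 + 5167×7 = 9394 + 178388 + 36169 = 223951
ΣP(Q1 2019)·Q(Q2 2019) = 466×14 + 12410×14 + 3632×7 = 6524 + 173740 + 25424 = 205688
Index = 223951 / 205688 × 100 = 108.8790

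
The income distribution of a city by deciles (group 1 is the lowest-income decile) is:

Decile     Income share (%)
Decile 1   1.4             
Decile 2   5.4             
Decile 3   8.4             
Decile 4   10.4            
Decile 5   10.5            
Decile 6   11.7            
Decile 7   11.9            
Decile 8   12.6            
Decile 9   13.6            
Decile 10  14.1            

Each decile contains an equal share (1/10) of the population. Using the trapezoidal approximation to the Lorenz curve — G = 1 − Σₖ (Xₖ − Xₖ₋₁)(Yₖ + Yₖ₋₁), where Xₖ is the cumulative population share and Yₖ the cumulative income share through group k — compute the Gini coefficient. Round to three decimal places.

0.198

Cumulative income shares Yₖ: 0.0140, 0.0680, 0.1520, 0.2560, 0.3610, 0.4780, 0.5970, 0.7230, 0.8590, 1.0000
Σ (Xₖ−Xₖ₋₁)(Yₖ+Yₖ₋₁) = (1/10)(0.0140+0.0000) + (1/10)(0.0680+0.0140) + (1/10)(0.1520+0.0680) + (1/10)(0.2560+0.1520) + (1/10)(0.3610+0.2560) + (1/10)(0.4780+0.3610) + (1/10)(0.5970+0.4780) + (1/10)(0.7230+0.5970) + (1/10)(0.8590+0.7230) + (1/10)(1.0000+0.8590)
  = 0.0014 + 0.0082 + 0.0220 + 0.0408 + 0.0617 + 0.0839 + 0.1075 + 0.1320 + 0.1582 + 0.1859 = 0.8016
G = 1 − 0.8016 = 0.1984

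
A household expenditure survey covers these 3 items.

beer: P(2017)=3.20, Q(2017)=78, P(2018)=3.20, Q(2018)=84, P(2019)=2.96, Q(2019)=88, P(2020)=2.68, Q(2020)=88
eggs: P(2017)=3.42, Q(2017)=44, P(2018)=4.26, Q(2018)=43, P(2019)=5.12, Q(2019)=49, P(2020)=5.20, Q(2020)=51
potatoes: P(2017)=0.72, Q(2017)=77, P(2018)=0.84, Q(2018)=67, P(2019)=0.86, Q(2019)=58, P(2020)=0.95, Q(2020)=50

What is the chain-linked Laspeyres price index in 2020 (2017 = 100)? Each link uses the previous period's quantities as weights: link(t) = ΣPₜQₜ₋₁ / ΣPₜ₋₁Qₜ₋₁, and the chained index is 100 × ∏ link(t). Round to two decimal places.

Link 2017→2018:
ΣP(2018)Q(2017) = 3.20×78 + 4.26×44 + 0.84×77 = 249.6 + 187.44 + 64.68 = 501.72
ΣP(2017)Q(2017) = 3.20×78 + 3.42×44 + 0.72×77 = 249.6 + 150.48 + 55.44 = 455.52
link = 501.72/455.52 = 1.101423
Link 2018→2019:
ΣP(2019)Q(2018) = 2.96×84 + 5.12×43 + 0.86×67 = 248.64 + 220.16 + 57.62 = 526.42
ΣP(2018)Q(2018) = 3.20×84 + 4.26×43 + 0.84×67 = 268.8 + 183.18 + 56.28 = 508.26
link = 526.42/508.26 = 1.035730
Link 2019→2020:
ΣP(2020)Q(2019) = 2.68×88 + 5.20×49 + 0.95×58 = 235.84 + 254.8 + 55.1 = 545.74
ΣP(2019)Q(2019) = 2.96×88 + 5.12×49 + 0.86×58 = 260.48 + 250.88 + 49.88 = 561.24
link = 545.74/561.24 = 0.972383
Chained index = 100 × 1.101423 × 1.035730 × 0.972383 = 110.9271

110.93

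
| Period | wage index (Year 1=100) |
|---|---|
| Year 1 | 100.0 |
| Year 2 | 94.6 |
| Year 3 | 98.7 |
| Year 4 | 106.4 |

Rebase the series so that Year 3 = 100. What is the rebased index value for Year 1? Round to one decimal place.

Rebased(Year 1) = 100.0 / 98.7 × 100 = 101.3171

101.3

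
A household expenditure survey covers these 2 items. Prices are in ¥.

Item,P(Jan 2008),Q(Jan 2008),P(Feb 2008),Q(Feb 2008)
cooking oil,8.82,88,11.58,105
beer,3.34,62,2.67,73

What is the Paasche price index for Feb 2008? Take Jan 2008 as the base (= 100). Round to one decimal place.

120.6

Paasche price index uses current-period quantities as weights.
ΣP(Feb 2008)·Q(Feb 2008) = 11.58×105 + 2.67×73 = 1215.9 + 194.91 = 1410.81
ΣP(Jan 2008)·Q(Feb 2008) = 8.82×105 + 3.34×73 = 926.1 + 243.82 = 1169.92
Index = 1410.81 / 1169.92 × 100 = 120.5903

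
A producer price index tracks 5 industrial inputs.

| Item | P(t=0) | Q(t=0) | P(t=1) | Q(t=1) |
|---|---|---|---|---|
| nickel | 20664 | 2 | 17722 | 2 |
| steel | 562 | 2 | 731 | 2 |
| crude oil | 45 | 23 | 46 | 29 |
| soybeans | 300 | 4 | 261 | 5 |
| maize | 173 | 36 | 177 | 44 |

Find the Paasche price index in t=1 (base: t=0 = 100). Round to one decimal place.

89.5

Paasche price index uses current-period quantities as weights.
ΣP(t=1)·Q(t=1) = 17722×2 + 731×2 + 46×29 + 261×5 + 177×44 = 35444 + 1462 + 1334 + 1305 + 7788 = 47333
ΣP(t=0)·Q(t=1) = 20664×2 + 562×2 + 45×29 + 300×5 + 173×44 = 41328 + 1124 + 1305 + 1500 + 7612 = 52869
Index = 47333 / 52869 × 100 = 89.5288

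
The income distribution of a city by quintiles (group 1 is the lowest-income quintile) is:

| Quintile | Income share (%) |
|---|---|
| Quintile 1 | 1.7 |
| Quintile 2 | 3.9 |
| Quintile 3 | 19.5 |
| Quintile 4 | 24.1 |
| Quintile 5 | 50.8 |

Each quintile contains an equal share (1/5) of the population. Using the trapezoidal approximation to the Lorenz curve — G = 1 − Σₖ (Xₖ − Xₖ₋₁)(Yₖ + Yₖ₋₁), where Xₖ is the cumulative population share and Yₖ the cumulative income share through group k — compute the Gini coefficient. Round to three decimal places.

Cumulative income shares Yₖ: 0.0170, 0.0560, 0.2510, 0.4920, 1.0000
Σ (Xₖ−Xₖ₋₁)(Yₖ+Yₖ₋₁) = (1/5)(0.0170+0.0000) + (1/5)(0.0560+0.0170) + (1/5)(0.2510+0.0560) + (1/5)(0.4920+0.2510) + (1/5)(1.0000+0.4920)
  = 0.0034 + 0.0146 + 0.0614 + 0.1486 + 0.2984 = 0.5264
G = 1 − 0.5264 = 0.4736

0.474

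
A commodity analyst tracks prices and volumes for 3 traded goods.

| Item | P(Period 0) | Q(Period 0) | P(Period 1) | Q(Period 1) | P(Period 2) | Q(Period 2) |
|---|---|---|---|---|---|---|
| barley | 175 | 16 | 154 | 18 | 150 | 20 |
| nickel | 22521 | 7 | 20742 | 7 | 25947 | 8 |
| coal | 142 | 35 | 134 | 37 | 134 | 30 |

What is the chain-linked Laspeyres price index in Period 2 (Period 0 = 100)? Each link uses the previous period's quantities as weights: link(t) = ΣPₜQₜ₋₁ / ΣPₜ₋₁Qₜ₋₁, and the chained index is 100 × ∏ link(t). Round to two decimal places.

Link Period 0→Period 1:
ΣP(Period 1)Q(Period 0) = 154×16 + 20742×7 + 134×35 = 2464 + 145194 + 4690 = 152348
ΣP(Period 0)Q(Period 0) = 175×16 + 22521×7 + 142×35 = 2800 + 157647 + 4970 = 165417
link = 152348/165417 = 0.920994
Link Period 1→Period 2:
ΣP(Period 2)Q(Period 1) = 150×18 + 25947×7 + 134×37 = 2700 + 181629 + 4958 = 189287
ΣP(Period 1)Q(Period 1) = 154×18 + 20742×7 + 134×37 = 2772 + 145194 + 4958 = 152924
link = 189287/152924 = 1.237785
Chained index = 100 × 0.920994 × 1.237785 = 113.9992

114.00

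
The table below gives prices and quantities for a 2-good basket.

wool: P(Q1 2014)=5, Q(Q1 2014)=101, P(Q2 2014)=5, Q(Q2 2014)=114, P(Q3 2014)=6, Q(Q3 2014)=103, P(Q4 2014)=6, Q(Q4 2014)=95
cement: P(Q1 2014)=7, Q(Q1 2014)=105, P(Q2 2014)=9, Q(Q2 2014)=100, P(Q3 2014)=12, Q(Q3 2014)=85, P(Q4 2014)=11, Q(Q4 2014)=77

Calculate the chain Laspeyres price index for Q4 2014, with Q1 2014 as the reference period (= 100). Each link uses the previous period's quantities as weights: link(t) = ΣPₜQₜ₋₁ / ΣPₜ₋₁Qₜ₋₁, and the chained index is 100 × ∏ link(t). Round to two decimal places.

Link Q1 2014→Q2 2014:
ΣP(Q2 2014)Q(Q1 2014) = 5×101 + 9×105 = 505 + 945 = 1450
ΣP(Q1 2014)Q(Q1 2014) = 5×101 + 7×105 = 505 + 735 = 1240
link = 1450/1240 = 1.169355
Link Q2 2014→Q3 2014:
ΣP(Q3 2014)Q(Q2 2014) = 6×114 + 12×100 = 684 + 1200 = 1884
ΣP(Q2 2014)Q(Q2 2014) = 5×114 + 9×100 = 570 + 900 = 1470
link = 1884/1470 = 1.281633
Link Q3 2014→Q4 2014:
ΣP(Q4 2014)Q(Q3 2014) = 6×103 + 11×85 = 618 + 935 = 1553
ΣP(Q3 2014)Q(Q3 2014) = 6×103 + 12×85 = 618 + 1020 = 1638
link = 1553/1638 = 0.948107
Chained index = 100 × 1.169355 × 1.281633 × 0.948107 = 142.0913

142.09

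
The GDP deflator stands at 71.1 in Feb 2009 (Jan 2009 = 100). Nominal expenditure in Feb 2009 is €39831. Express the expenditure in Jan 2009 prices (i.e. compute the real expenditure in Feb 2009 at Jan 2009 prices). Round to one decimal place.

Real = Nominal ÷ (Index/100) = 39831 ÷ (71.1/100)
     = 39831 ÷ 0.711 = 56021.0970

56021.1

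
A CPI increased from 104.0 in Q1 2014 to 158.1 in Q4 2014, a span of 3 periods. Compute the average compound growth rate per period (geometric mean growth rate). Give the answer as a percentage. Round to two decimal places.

Growth factor = (158.1/104.0)^(1/3) = (1.520192)^(1/3) = 1.149828
Growth rate = 1.149828 − 1 = 0.149828 = 14.9828%

14.98%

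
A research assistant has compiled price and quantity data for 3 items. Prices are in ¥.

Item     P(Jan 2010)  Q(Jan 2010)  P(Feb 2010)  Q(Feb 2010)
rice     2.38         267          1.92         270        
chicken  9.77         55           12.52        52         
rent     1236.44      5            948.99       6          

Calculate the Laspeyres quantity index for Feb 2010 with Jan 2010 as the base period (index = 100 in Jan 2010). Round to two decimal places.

116.51

Laspeyres quantity index uses base-period prices as weights.
ΣP(Jan 2010)·Q(Feb 2010) = 2.38×270 + 9.77×52 + 1236.44×6 = 642.6 + 508.04 + 7418.64 = 8569.28
ΣP(Jan 2010)·Q(Jan 2010) = 2.38×267 + 9.77×55 + 1236.44×5 = 635.46 + 537.35 + 6182.2 = 7355.01
Index = 8569.28 / 7355.01 × 100 = 116.5094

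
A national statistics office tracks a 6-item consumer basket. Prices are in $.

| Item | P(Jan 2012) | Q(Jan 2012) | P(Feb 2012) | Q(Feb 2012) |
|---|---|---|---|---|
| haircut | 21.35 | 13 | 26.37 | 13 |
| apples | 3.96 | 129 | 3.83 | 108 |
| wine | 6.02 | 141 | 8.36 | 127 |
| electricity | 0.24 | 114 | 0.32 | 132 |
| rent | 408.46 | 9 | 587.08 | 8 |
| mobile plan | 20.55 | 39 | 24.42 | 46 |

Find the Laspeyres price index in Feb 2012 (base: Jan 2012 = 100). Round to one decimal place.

Laspeyres price index uses base-period quantities as weights.
ΣP(Feb 2012)·Q(Jan 2012) = 26.37×13 + 3.83×129 + 8.36×141 + 0.32×114 + 587.08×9 + 24.42×39 = 342.81 + 494.07 + 1178.76 + 36.48 + 5283.72 + 952.38 = 8288.22
ΣP(Jan 2012)·Q(Jan 2012) = 21.35×13 + 3.96×129 + 6.02×141 + 0.24×114 + 408.46×9 + 20.55×39 = 277.55 + 510.84 + 848.82 + 27.36 + 3676.14 + 801.45 = 6142.16
Index = 8288.22 / 6142.16 × 100 = 134.9398

134.9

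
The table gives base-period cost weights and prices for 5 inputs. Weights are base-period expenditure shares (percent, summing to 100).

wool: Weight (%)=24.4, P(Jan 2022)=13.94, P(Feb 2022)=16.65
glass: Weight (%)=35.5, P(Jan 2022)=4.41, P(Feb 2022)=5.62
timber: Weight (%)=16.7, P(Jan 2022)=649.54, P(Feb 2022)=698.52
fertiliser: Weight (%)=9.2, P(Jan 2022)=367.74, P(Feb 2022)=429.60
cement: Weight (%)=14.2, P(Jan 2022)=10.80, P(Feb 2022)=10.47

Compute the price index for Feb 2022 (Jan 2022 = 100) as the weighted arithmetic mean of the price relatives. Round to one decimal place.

116.9

wool: 24.4 × (16.65/13.94) = 24.4 × 1.194405 = 29.1435
glass: 35.5 × (5.62/4.41) = 35.5 × 1.274376 = 45.2404
timber: 16.7 × (698.52/649.54) = 16.7 × 1.075407 = 17.9593
fertiliser: 9.2 × (429.60/367.74) = 9.2 × 1.168217 = 10.7476
cement: 14.2 × (10.47/10.80) = 14.2 × 0.969444 = 13.7661
Index = Σ wᵢ·(p₁ᵢ/p₀ᵢ) = 29.1435 + 45.2404 + 17.9593 + 10.7476 + 13.7661 = 116.8568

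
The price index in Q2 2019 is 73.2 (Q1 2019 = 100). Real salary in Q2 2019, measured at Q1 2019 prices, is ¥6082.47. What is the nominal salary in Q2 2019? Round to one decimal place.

4452.4

Nominal = Real × (Index/100) = 6082.47 × (73.2/100)
        = 6082.47 × 0.732 = 4452.3680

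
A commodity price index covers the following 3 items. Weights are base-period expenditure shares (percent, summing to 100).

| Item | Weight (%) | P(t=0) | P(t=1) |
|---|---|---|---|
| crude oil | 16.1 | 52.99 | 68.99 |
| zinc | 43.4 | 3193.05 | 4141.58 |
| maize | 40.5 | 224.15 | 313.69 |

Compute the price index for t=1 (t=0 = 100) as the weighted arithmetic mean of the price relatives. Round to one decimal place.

133.9

crude oil: 16.1 × (68.99/52.99) = 16.1 × 1.301944 = 20.9613
zinc: 43.4 × (4141.58/3193.05) = 43.4 × 1.297061 = 56.2924
maize: 40.5 × (313.69/224.15) = 40.5 × 1.399465 = 56.6783
Index = Σ wᵢ·(p₁ᵢ/p₀ᵢ) = 20.9613 + 56.2924 + 56.6783 = 133.9321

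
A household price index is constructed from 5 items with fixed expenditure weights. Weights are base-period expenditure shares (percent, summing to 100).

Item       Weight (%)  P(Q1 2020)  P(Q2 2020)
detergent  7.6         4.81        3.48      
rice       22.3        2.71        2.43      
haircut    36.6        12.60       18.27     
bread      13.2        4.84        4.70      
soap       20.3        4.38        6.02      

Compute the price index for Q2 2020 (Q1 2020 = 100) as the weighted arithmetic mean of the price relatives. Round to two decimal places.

detergent: 7.6 × (3.48/4.81) = 7.6 × 0.723493 = 5.4985
rice: 22.3 × (2.43/2.71) = 22.3 × 0.896679 = 19.9959
haircut: 36.6 × (18.27/12.60) = 36.6 × 1.450000 = 53.0700
bread: 13.2 × (4.70/4.84) = 13.2 × 0.971074 = 12.8182
soap: 20.3 × (6.02/4.38) = 20.3 × 1.374429 = 27.9009
Index = Σ wᵢ·(p₁ᵢ/p₀ᵢ) = 5.4985 + 19.9959 + 53.0700 + 12.8182 + 27.9009 = 119.2836

119.28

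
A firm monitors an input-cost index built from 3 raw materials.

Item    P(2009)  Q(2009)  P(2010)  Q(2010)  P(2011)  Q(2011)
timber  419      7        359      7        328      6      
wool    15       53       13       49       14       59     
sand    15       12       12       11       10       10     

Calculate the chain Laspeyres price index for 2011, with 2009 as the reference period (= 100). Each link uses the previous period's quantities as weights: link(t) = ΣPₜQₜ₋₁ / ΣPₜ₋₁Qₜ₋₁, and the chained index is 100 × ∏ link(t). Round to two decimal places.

80.66

Link 2009→2010:
ΣP(2010)Q(2009) = 359×7 + 13×53 + 12×12 = 2513 + 689 + 144 = 3346
ΣP(2009)Q(2009) = 419×7 + 15×53 + 15×12 = 2933 + 795 + 180 = 3908
link = 3346/3908 = 0.856192
Link 2010→2011:
ΣP(2011)Q(2010) = 328×7 + 14×49 + 10×11 = 2296 + 686 + 110 = 3092
ΣP(2010)Q(2010) = 359×7 + 13×49 + 12×11 = 2513 + 637 + 132 = 3282
link = 3092/3282 = 0.942108
Chained index = 100 × 0.856192 × 0.942108 = 80.6626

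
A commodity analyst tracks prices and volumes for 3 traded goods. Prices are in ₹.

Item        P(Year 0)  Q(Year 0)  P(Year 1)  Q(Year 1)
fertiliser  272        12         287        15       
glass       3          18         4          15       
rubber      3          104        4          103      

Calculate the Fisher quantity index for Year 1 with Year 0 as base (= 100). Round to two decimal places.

121.82

Laspeyres component (base-period weights):
ΣP(Year 0)Q(Year 1) = 272×15 + 3×15 + 3×103 = 4080 + 45 + 309 = 4434
ΣP(Year 0)Q(Year 0) = 272×12 + 3×18 + 3×104 = 3264 + 54 + 312 = 3630
L = 4434 / 3630 × 100 = 122.1488
Paasche component (current-period weights):
ΣP(Year 1)Q(Year 1) = 287×15 + 4×15 + 4×103 = 4305 + 60 + 412 = 4777
ΣP(Year 1)Q(Year 0) = 287×12 + 4×18 + 4×104 = 3444 + 72 + 416 = 3932
P = 4777 / 3932 × 100 = 121.4903
Fisher = √(L × P) = √(122.1488 × 121.4903) = 121.8191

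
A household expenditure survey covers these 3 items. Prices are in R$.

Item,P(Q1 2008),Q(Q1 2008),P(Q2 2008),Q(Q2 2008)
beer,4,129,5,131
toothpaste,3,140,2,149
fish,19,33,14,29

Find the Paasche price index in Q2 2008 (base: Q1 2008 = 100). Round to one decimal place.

89.3

Paasche price index uses current-period quantities as weights.
ΣP(Q2 2008)·Q(Q2 2008) = 5×131 + 2×149 + 14×29 = 655 + 298 + 406 = 1359
ΣP(Q1 2008)·Q(Q2 2008) = 4×131 + 3×149 + 19×29 = 524 + 447 + 551 = 1522
Index = 1359 / 1522 × 100 = 89.2904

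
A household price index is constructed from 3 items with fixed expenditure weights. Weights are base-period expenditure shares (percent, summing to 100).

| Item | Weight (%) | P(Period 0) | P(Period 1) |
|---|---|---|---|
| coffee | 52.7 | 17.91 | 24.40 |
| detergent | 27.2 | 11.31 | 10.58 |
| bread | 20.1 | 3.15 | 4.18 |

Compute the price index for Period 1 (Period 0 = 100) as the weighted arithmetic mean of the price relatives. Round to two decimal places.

coffee: 52.7 × (24.40/17.91) = 52.7 × 1.362367 = 71.7968
detergent: 27.2 × (10.58/11.31) = 27.2 × 0.935455 = 25.4444
bread: 20.1 × (4.18/3.15) = 20.1 × 1.326984 = 26.6724
Index = Σ wᵢ·(p₁ᵢ/p₀ᵢ) = 71.7968 + 25.4444 + 26.6724 = 123.9135

123.91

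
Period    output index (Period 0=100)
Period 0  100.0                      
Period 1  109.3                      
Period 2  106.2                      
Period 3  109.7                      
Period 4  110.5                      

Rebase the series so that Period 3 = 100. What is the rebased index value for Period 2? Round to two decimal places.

Rebased(Period 2) = 106.2 / 109.7 × 100 = 96.8095

96.81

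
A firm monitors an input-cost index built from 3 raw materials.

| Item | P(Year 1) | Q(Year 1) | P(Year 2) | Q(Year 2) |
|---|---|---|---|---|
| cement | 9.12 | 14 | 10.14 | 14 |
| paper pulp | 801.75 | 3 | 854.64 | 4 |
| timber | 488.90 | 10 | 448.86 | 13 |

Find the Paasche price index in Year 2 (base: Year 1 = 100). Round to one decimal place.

Paasche price index uses current-period quantities as weights.
ΣP(Year 2)·Q(Year 2) = 10.14×14 + 854.64×4 + 448.86×13 = 141.96 + 3418.56 + 5835.18 = 9395.7
ΣP(Year 1)·Q(Year 2) = 9.12×14 + 801.75×4 + 488.90×13 = 127.68 + 3207 + 6355.7 = 9690.38
Index = 9395.7 / 9690.38 × 100 = 96.9590

97.0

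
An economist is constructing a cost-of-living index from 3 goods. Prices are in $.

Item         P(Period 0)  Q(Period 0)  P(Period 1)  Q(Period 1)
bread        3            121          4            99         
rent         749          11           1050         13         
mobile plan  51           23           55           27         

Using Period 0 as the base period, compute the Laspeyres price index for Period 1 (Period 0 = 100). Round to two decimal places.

Laspeyres price index uses base-period quantities as weights.
ΣP(Period 1)·Q(Period 0) = 4×121 + 1050×11 + 55×23 = 484 + 11550 + 1265 = 13299
ΣP(Period 0)·Q(Period 0) = 3×121 + 749×11 + 51×23 = 363 + 8239 + 1173 = 9775
Index = 13299 / 9775 × 100 = 136.0512

136.05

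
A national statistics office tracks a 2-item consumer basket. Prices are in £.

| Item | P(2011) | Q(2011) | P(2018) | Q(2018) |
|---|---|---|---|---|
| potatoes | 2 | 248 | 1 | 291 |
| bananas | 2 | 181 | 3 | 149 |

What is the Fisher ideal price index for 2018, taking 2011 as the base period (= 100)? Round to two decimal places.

Laspeyres component (base-period weights):
ΣP(2018)Q(2011) = 1×248 + 3×181 = 248 + 543 = 791
ΣP(2011)Q(2011) = 2×248 + 2×181 = 496 + 362 = 858
L = 791 / 858 × 100 = 92.1911
Paasche component (current-period weights):
ΣP(2018)Q(2018) = 1×291 + 3×149 = 291 + 447 = 738
ΣP(2011)Q(2018) = 2×291 + 2×149 = 582 + 298 = 880
P = 738 / 880 × 100 = 83.8636
Fisher = √(L × P) = √(92.1911 × 83.8636) = 87.9289

87.93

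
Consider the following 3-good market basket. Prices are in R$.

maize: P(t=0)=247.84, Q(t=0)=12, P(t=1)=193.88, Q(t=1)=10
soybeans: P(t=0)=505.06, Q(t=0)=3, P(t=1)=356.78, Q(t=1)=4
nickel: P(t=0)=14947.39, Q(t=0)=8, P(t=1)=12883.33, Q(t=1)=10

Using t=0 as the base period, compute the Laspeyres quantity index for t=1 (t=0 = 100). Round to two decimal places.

Laspeyres quantity index uses base-period prices as weights.
ΣP(t=0)·Q(t=1) = 247.84×10 + 505.06×4 + 14947.39×10 = 2478.4 + 2020.24 + 149473.9 = 153972.54
ΣP(t=0)·Q(t=0) = 247.84×12 + 505.06×3 + 14947.39×8 = 2974.08 + 1515.18 + 119579.12 = 124068.38
Index = 153972.54 / 124068.38 × 100 = 124.1030

124.10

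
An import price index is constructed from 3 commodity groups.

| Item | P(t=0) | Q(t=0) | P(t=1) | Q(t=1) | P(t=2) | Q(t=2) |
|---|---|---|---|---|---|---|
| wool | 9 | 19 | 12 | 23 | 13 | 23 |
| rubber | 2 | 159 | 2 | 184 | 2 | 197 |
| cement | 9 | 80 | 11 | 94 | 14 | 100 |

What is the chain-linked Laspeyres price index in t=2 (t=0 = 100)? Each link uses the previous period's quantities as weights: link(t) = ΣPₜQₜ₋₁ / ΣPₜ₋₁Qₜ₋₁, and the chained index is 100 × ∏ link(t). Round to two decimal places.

Link t=0→t=1:
ΣP(t=1)Q(t=0) = 12×19 + 2×159 + 11×80 = 228 + 318 + 880 = 1426
ΣP(t=0)Q(t=0) = 9×19 + 2×159 + 9×80 = 171 + 318 + 720 = 1209
link = 1426/1209 = 1.179487
Link t=1→t=2:
ΣP(t=2)Q(t=1) = 13×23 + 2×184 + 14×94 = 299 + 368 + 1316 = 1983
ΣP(t=1)Q(t=1) = 12×23 + 2×184 + 11×94 = 276 + 368 + 1034 = 1678
link = 1983/1678 = 1.181764
Chained index = 100 × 1.179487 × 1.181764 = 139.3875

139.39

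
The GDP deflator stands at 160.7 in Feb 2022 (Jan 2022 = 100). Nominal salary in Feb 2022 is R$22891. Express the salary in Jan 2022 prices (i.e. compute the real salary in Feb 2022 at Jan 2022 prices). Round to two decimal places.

14244.56

Real = Nominal ÷ (Index/100) = 22891 ÷ (160.7/100)
     = 22891 ÷ 1.607 = 14244.5551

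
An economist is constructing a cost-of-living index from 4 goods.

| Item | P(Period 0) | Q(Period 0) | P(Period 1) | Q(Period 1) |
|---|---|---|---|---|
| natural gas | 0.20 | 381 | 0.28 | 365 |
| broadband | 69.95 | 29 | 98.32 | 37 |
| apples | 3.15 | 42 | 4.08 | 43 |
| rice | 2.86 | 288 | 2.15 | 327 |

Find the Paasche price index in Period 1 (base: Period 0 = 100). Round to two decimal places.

Paasche price index uses current-period quantities as weights.
ΣP(Period 1)·Q(Period 1) = 0.28×365 + 98.32×37 + 4.08×43 + 2.15×327 = 102.2 + 3637.84 + 175.44 + 703.05 = 4618.53
ΣP(Period 0)·Q(Period 1) = 0.20×365 + 69.95×37 + 3.15×43 + 2.86×327 = 73 + 2588.15 + 135.45 + 935.22 = 3731.82
Index = 4618.53 / 3731.82 × 100 = 123.7608

123.76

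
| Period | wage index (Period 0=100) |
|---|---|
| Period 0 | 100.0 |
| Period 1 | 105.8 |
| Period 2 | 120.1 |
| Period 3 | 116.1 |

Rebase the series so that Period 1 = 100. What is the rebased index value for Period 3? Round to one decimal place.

109.7

Rebased(Period 3) = 116.1 / 105.8 × 100 = 109.7353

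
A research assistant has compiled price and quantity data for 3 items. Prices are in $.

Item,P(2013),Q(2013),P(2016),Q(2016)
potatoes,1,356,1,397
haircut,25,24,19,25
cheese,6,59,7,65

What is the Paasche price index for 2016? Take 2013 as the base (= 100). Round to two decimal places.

Paasche price index uses current-period quantities as weights.
ΣP(2016)·Q(2016) = 1×397 + 19×25 + 7×65 = 397 + 475 + 455 = 1327
ΣP(2013)·Q(2016) = 1×397 + 25×25 + 6×65 = 397 + 625 + 390 = 1412
Index = 1327 / 1412 × 100 = 93.9802

93.98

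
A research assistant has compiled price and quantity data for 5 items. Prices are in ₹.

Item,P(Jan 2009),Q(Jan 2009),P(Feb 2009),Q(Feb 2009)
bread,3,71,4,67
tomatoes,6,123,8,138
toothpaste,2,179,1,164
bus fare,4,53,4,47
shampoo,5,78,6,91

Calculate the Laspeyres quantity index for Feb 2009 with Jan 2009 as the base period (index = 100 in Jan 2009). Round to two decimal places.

104.66

Laspeyres quantity index uses base-period prices as weights.
ΣP(Jan 2009)·Q(Feb 2009) = 3×67 + 6×138 + 2×164 + 4×47 + 5×91 = 201 + 828 + 328 + 188 + 455 = 2000
ΣP(Jan 2009)·Q(Jan 2009) = 3×71 + 6×123 + 2×179 + 4×53 + 5×78 = 213 + 738 + 358 + 212 + 390 = 1911
Index = 2000 / 1911 × 100 = 104.6572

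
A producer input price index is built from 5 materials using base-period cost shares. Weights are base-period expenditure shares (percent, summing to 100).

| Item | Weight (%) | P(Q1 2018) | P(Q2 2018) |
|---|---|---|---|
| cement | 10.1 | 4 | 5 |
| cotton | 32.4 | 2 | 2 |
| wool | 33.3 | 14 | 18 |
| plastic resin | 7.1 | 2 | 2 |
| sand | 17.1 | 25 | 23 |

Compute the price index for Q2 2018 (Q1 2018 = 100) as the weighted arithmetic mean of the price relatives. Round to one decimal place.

110.7

cement: 10.1 × (5/4) = 10.1 × 1.250000 = 12.6250
cotton: 32.4 × (2/2) = 32.4 × 1.000000 = 32.4000
wool: 33.3 × (18/14) = 33.3 × 1.285714 = 42.8143
plastic resin: 7.1 × (2/2) = 7.1 × 1.000000 = 7.1000
sand: 17.1 × (23/25) = 17.1 × 0.920000 = 15.7320
Index = Σ wᵢ·(p₁ᵢ/p₀ᵢ) = 12.6250 + 32.4000 + 42.8143 + 7.1000 + 15.7320 = 110.6713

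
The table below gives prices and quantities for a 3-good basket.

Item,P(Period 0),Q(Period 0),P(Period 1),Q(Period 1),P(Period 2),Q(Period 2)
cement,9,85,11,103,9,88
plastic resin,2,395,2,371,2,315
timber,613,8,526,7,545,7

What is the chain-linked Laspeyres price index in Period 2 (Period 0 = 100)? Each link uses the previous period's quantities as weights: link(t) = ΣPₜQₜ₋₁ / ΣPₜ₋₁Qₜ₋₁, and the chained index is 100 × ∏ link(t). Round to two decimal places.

Link Period 0→Period 1:
ΣP(Period 1)Q(Period 0) = 11×85 + 2×395 + 526×8 = 935 + 790 + 4208 = 5933
ΣP(Period 0)Q(Period 0) = 9×85 + 2×395 + 613×8 = 765 + 790 + 4904 = 6459
link = 5933/6459 = 0.918563
Link Period 1→Period 2:
ΣP(Period 2)Q(Period 1) = 9×103 + 2×371 + 545×7 = 927 + 742 + 3815 = 5484
ΣP(Period 1)Q(Period 1) = 11×103 + 2×371 + 526×7 = 1133 + 742 + 3682 = 5557
link = 5484/5557 = 0.986863
Chained index = 100 × 0.918563 × 0.986863 = 90.6496

90.65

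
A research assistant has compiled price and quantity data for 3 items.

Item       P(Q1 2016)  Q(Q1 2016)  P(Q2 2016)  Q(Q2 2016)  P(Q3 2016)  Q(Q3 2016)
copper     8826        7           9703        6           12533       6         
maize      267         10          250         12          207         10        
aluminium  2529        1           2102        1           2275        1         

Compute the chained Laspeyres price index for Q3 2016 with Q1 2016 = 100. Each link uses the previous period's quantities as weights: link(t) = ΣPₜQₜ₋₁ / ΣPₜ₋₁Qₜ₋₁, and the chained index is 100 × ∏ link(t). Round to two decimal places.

Link Q1 2016→Q2 2016:
ΣP(Q2 2016)Q(Q1 2016) = 9703×7 + 250×10 + 2102×1 = 67921 + 2500 + 2102 = 72523
ΣP(Q1 2016)Q(Q1 2016) = 8826×7 + 267×10 + 2529×1 = 61782 + 2670 + 2529 = 66981
link = 72523/66981 = 1.082740
Link Q2 2016→Q3 2016:
ΣP(Q3 2016)Q(Q2 2016) = 12533×6 + 207×12 + 2275×1 = 75198 + 2484 + 2275 = 79957
ΣP(Q2 2016)Q(Q2 2016) = 9703×6 + 250×12 + 2102×1 = 58218 + 3000 + 2102 = 63320
link = 79957/63320 = 1.262745
Chained index = 100 × 1.082740 × 1.262745 = 136.7224

136.72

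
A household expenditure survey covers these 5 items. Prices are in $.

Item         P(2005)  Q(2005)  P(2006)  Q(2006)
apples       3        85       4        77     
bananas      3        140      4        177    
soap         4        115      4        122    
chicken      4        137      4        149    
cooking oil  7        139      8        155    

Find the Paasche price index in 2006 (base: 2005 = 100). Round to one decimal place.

Paasche price index uses current-period quantities as weights.
ΣP(2006)·Q(2006) = 4×77 + 4×177 + 4×122 + 4×149 + 8×155 = 308 + 708 + 488 + 596 + 1240 = 3340
ΣP(2005)·Q(2006) = 3×77 + 3×177 + 4×122 + 4×149 + 7×155 = 231 + 531 + 488 + 596 + 1085 = 2931
Index = 3340 / 2931 × 100 = 113.9543

114.0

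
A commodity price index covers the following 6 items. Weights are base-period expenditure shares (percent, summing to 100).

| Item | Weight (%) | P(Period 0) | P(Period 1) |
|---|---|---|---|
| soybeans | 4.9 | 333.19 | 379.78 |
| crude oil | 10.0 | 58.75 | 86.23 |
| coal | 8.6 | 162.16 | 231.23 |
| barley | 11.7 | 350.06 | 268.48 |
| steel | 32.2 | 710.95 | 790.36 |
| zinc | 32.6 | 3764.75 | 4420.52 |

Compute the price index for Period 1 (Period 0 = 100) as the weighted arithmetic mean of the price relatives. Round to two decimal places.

115.57

soybeans: 4.9 × (379.78/333.19) = 4.9 × 1.139830 = 5.5852
crude oil: 10.0 × (86.23/58.75) = 10.0 × 1.467745 = 14.6774
coal: 8.6 × (231.23/162.16) = 8.6 × 1.425937 = 12.2631
barley: 11.7 × (268.48/350.06) = 11.7 × 0.766954 = 8.9734
steel: 32.2 × (790.36/710.95) = 32.2 × 1.111696 = 35.7966
zinc: 32.6 × (4420.52/3764.75) = 32.6 × 1.174187 = 38.2785
Index = Σ wᵢ·(p₁ᵢ/p₀ᵢ) = 5.5852 + 14.6774 + 12.2631 + 8.9734 + 35.7966 + 38.2785 = 115.5741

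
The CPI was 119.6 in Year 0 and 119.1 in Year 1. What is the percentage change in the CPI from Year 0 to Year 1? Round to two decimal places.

-0.42%

Change = (119.1 − 119.6) / 119.6 × 100
       = -0.5 / 119.6 × 100 = -0.4181%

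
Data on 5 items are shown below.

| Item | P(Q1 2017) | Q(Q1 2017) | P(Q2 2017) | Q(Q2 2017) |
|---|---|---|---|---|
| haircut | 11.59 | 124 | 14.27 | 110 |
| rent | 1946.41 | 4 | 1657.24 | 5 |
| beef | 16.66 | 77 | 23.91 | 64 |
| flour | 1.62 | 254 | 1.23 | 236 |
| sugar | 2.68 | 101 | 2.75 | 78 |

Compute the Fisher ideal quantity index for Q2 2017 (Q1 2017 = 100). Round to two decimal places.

Laspeyres component (base-period weights):
ΣP(Q1 2017)Q(Q2 2017) = 11.59×110 + 1946.41×5 + 16.66×64 + 1.62×236 + 2.68×78 = 1274.9 + 9732.05 + 1066.24 + 382.32 + 209.04 = 12664.55
ΣP(Q1 2017)Q(Q1 2017) = 11.59×124 + 1946.41×4 + 16.66×77 + 1.62×254 + 2.68×101 = 1437.16 + 7785.64 + 1282.82 + 411.48 + 270.68 = 11187.78
L = 12664.55 / 11187.78 × 100 = 113.1998
Paasche component (current-period weights):
ΣP(Q2 2017)Q(Q2 2017) = 14.27×110 + 1657.24×5 + 23.91×64 + 1.23×236 + 2.75×78 = 1569.7 + 8286.2 + 1530.24 + 290.28 + 214.5 = 11890.92
ΣP(Q2 2017)Q(Q1 2017) = 14.27×124 + 1657.24×4 + 23.91×77 + 1.23×254 + 2.75×101 = 1769.48 + 6628.96 + 1841.07 + 312.42 + 277.75 = 10829.68
P = 11890.92 / 10829.68 × 100 = 109.7994
Fisher = √(L × P) = √(113.1998 × 109.7994) = 111.4866

111.49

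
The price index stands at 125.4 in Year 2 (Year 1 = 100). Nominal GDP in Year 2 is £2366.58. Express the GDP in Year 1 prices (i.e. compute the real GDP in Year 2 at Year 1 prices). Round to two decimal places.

Real = Nominal ÷ (Index/100) = 2366.58 ÷ (125.4/100)
     = 2366.58 ÷ 1.254 = 1887.2249

1887.22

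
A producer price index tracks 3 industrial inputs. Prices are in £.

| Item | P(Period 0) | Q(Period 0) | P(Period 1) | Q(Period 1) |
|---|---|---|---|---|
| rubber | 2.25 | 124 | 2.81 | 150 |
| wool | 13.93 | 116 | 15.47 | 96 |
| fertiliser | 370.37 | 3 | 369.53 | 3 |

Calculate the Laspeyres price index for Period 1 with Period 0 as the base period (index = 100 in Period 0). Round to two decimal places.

108.17

Laspeyres price index uses base-period quantities as weights.
ΣP(Period 1)·Q(Period 0) = 2.81×124 + 15.47×116 + 369.53×3 = 348.44 + 1794.52 + 1108.59 = 3251.55
ΣP(Period 0)·Q(Period 0) = 2.25×124 + 13.93×116 + 370.37×3 = 279 + 1615.88 + 1111.11 = 3005.99
Index = 3251.55 / 3005.99 × 100 = 108.1690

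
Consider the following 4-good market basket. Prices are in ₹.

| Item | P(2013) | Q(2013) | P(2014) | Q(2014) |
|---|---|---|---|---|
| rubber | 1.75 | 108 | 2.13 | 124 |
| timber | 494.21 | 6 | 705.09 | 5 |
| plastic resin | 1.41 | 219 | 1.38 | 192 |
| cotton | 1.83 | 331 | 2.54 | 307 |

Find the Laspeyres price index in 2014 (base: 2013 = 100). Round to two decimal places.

137.72

Laspeyres price index uses base-period quantities as weights.
ΣP(2014)·Q(2013) = 2.13×108 + 705.09×6 + 1.38×219 + 2.54×331 = 230.04 + 4230.54 + 302.22 + 840.74 = 5603.54
ΣP(2013)·Q(2013) = 1.75×108 + 494.21×6 + 1.41×219 + 1.83×331 = 189 + 2965.26 + 308.79 + 605.73 = 4068.78
Index = 5603.54 / 4068.78 × 100 = 137.7204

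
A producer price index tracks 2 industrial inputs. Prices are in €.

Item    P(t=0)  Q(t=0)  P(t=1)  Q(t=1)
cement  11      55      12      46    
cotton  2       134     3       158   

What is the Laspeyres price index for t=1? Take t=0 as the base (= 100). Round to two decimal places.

121.65

Laspeyres price index uses base-period quantities as weights.
ΣP(t=1)·Q(t=0) = 12×55 + 3×134 = 660 + 402 = 1062
ΣP(t=0)·Q(t=0) = 11×55 + 2×134 = 605 + 268 = 873
Index = 1062 / 873 × 100 = 121.6495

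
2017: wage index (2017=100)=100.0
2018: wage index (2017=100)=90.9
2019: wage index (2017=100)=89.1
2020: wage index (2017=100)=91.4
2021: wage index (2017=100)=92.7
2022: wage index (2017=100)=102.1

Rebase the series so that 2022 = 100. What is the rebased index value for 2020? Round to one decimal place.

89.5

Rebased(2020) = 91.4 / 102.1 × 100 = 89.5201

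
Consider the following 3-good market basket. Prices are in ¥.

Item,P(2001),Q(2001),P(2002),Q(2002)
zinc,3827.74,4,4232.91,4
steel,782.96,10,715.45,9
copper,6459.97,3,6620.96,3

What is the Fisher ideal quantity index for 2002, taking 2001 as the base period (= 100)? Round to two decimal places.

Laspeyres component (base-period weights):
ΣP(2001)Q(2002) = 3827.74×4 + 782.96×9 + 6459.97×3 = 15310.96 + 7046.64 + 19379.91 = 41737.51
ΣP(2001)Q(2001) = 3827.74×4 + 782.96×10 + 6459.97×3 = 15310.96 + 7829.6 + 19379.91 = 42520.47
L = 41737.51 / 42520.47 × 100 = 98.1586
Paasche component (current-period weights):
ΣP(2002)Q(2002) = 4232.91×4 + 715.45×9 + 6620.96×3 = 16931.64 + 6439.05 + 19862.88 = 43233.57
ΣP(2002)Q(2001) = 4232.91×4 + 715.45×10 + 6620.96×3 = 16931.64 + 7154.5 + 19862.88 = 43949.02
P = 43233.57 / 43949.02 × 100 = 98.3721
Fisher = √(L × P) = √(98.1586 × 98.3721) = 98.2653

98.27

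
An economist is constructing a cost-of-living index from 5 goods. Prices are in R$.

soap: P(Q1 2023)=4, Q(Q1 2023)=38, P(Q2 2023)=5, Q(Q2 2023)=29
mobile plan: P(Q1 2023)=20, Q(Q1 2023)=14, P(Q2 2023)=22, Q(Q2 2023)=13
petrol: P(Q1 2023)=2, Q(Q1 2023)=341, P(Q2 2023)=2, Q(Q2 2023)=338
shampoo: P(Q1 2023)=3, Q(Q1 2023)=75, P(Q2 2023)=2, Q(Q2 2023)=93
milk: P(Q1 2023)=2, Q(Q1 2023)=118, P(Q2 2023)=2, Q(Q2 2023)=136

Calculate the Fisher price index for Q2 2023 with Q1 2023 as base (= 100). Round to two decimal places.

98.52

Laspeyres component (base-period weights):
ΣP(Q2 2023)Q(Q1 2023) = 5×38 + 22×14 + 2×341 + 2×75 + 2×118 = 190 + 308 + 682 + 150 + 236 = 1566
ΣP(Q1 2023)Q(Q1 2023) = 4×38 + 20×14 + 2×341 + 3×75 + 2×118 = 152 + 280 + 682 + 225 + 236 = 1575
L = 1566 / 1575 × 100 = 99.4286
Paasche component (current-period weights):
ΣP(Q2 2023)Q(Q2 2023) = 5×29 + 22×13 + 2×338 + 2×93 + 2×136 = 145 + 286 + 676 + 186 + 272 = 1565
ΣP(Q1 2023)Q(Q2 2023) = 4×29 + 20×13 + 2×338 + 3×93 + 2×136 = 116 + 260 + 676 + 279 + 272 = 1603
P = 1565 / 1603 × 100 = 97.6294
Fisher = √(L × P) = √(99.4286 × 97.6294) = 98.5249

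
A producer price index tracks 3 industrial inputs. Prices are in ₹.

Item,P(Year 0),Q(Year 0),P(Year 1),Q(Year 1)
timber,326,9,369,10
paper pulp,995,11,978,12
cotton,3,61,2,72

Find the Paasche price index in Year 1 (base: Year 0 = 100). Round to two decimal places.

Paasche price index uses current-period quantities as weights.
ΣP(Year 1)·Q(Year 1) = 369×10 + 978×12 + 2×72 = 3690 + 11736 + 144 = 15570
ΣP(Year 0)·Q(Year 1) = 326×10 + 995×12 + 3×72 = 3260 + 11940 + 216 = 15416
Index = 15570 / 15416 × 100 = 100.9990

101.00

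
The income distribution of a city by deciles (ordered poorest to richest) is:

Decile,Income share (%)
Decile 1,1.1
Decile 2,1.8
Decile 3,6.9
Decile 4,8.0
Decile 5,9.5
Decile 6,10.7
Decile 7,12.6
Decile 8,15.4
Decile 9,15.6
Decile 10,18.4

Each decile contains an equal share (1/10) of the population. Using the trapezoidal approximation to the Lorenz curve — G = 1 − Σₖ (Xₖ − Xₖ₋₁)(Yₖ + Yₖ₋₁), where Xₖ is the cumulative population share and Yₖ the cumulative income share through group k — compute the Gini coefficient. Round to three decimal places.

0.310

Cumulative income shares Yₖ: 0.0110, 0.0290, 0.0980, 0.1780, 0.2730, 0.3800, 0.5060, 0.6600, 0.8160, 1.0000
Σ (Xₖ−Xₖ₋₁)(Yₖ+Yₖ₋₁) = (1/10)(0.0110+0.0000) + (1/10)(0.0290+0.0110) + (1/10)(0.0980+0.0290) + (1/10)(0.1780+0.0980) + (1/10)(0.2730+0.1780) + (1/10)(0.3800+0.2730) + (1/10)(0.5060+0.3800) + (1/10)(0.6600+0.5060) + (1/10)(0.8160+0.6600) + (1/10)(1.0000+0.8160)
  = 0.0011 + 0.0040 + 0.0127 + 0.0276 + 0.0451 + 0.0653 + 0.0886 + 0.1166 + 0.1476 + 0.1816 = 0.6902
G = 1 − 0.6902 = 0.3098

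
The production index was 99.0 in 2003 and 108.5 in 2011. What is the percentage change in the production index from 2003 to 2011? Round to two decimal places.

Change = (108.5 − 99.0) / 99.0 × 100
       = 9.5 / 99.0 × 100 = 9.5960%

9.60%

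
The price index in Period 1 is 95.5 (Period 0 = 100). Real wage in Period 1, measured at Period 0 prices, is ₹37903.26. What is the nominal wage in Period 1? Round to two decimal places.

36197.61

Nominal = Real × (Index/100) = 37903.26 × (95.5/100)
        = 37903.26 × 0.955 = 36197.6133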